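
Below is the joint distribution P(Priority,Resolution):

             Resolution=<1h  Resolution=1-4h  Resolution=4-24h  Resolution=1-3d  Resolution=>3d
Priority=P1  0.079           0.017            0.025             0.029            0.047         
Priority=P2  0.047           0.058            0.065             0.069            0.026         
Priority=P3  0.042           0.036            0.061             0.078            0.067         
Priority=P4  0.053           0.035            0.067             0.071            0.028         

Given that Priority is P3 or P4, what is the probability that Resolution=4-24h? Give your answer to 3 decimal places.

P(Priority=P3) = 0.042 + 0.036 + 0.061 + 0.078 + 0.067 = 0.284.
P(Priority=P4) = 0.053 + 0.035 + 0.067 + 0.071 + 0.028 = 0.254.
P(Priority ∈ {P3, P4}) = 0.284 + 0.254 = 0.538; P(Resolution=4-24h, Priority ∈ {P3, P4}) = 0.061 + 0.067 = 0.128.
P(Resolution=4-24h | Priority ∈ {P3, P4}) = 0.128/0.538 = 0.238.

0.238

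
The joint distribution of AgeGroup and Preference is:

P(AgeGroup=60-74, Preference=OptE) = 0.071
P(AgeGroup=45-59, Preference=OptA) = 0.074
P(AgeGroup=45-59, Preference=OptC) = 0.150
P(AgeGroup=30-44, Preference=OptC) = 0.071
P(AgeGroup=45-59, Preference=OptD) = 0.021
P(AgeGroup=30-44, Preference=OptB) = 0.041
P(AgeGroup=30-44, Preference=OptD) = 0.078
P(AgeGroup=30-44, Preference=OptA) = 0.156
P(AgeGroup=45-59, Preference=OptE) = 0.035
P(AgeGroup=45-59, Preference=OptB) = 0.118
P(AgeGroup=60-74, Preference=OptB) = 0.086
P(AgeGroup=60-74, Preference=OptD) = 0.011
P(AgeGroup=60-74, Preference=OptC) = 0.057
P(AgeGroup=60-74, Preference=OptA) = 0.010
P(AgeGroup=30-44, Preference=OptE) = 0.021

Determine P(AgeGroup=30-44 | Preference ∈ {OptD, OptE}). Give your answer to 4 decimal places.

0.4177

P(Preference=OptD) = 0.078 + 0.021 + 0.011 = 0.110.
P(Preference=OptE) = 0.021 + 0.035 + 0.071 = 0.127.
P(Preference ∈ {OptD, OptE}) = 0.110 + 0.127 = 0.237; P(AgeGroup=30-44, Preference ∈ {OptD, OptE}) = 0.078 + 0.021 = 0.099.
P(AgeGroup=30-44 | Preference ∈ {OptD, OptE}) = 0.099/0.237 = 0.4177.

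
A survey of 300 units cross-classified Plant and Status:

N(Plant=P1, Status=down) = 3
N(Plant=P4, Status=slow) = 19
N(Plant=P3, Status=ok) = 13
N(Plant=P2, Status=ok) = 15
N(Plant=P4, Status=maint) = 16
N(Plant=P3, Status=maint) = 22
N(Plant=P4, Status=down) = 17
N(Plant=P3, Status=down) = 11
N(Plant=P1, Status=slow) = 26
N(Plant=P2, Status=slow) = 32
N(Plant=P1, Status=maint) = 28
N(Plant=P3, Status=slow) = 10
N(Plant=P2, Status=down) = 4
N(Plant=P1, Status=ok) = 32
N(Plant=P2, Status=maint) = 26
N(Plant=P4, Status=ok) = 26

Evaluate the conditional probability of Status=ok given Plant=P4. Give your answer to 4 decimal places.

Total with Plant=P4: 26 + 19 + 17 + 16 = 78.
P(Status=ok | Plant=P4) = 26/78 = 0.3333.

0.3333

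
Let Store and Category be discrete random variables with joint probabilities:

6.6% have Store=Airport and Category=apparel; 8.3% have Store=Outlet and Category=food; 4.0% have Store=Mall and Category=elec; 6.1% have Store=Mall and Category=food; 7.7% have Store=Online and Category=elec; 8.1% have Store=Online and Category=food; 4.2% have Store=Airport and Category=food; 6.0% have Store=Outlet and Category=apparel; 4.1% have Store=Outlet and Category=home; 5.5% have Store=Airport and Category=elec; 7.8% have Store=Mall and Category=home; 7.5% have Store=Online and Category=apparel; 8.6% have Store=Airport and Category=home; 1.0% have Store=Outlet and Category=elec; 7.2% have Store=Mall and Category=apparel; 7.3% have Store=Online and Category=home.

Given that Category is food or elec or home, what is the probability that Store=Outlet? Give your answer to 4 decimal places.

P(Category=food) = 0.061 + 0.042 + 0.083 + 0.081 = 0.267.
P(Category=elec) = 0.040 + 0.055 + 0.010 + 0.077 = 0.182.
P(Category=home) = 0.078 + 0.086 + 0.041 + 0.073 = 0.278.
P(Category ∈ {food, elec, home}) = 0.267 + 0.182 + 0.278 = 0.727; P(Store=Outlet, Category ∈ {food, elec, home}) = 0.083 + 0.010 + 0.041 = 0.134.
P(Store=Outlet | Category ∈ {food, elec, home}) = 0.134/0.727 = 0.1843.

0.1843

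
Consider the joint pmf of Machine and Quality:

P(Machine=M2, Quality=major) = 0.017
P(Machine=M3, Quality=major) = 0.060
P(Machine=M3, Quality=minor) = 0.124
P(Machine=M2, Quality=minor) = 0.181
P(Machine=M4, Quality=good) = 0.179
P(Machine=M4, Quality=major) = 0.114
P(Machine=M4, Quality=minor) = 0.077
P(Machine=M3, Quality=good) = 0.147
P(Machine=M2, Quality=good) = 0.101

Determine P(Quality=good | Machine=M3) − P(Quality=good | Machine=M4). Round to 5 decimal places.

P(Machine=M3) = 0.147 + 0.124 + 0.060 = 0.331; P(Quality=good | Machine=M3) = 0.147/0.331 = 0.444109.
P(Machine=M4) = 0.179 + 0.077 + 0.114 = 0.370; P(Quality=good | Machine=M4) = 0.179/0.370 = 0.483784.
Difference = -0.03968.

-0.03968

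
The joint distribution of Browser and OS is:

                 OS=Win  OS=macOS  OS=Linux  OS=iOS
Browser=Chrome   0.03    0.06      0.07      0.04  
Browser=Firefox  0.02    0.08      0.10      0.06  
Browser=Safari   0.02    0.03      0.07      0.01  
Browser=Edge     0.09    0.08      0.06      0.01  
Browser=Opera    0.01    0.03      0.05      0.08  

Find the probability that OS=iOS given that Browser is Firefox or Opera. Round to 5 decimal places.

P(Browser=Firefox) = 0.02 + 0.08 + 0.10 + 0.06 = 0.26.
P(Browser=Opera) = 0.01 + 0.03 + 0.05 + 0.08 = 0.17.
P(Browser ∈ {Firefox, Opera}) = 0.26 + 0.17 = 0.43; P(OS=iOS, Browser ∈ {Firefox, Opera}) = 0.06 + 0.08 = 0.14.
P(OS=iOS | Browser ∈ {Firefox, Opera}) = 0.14/0.43 = 0.32558.

0.32558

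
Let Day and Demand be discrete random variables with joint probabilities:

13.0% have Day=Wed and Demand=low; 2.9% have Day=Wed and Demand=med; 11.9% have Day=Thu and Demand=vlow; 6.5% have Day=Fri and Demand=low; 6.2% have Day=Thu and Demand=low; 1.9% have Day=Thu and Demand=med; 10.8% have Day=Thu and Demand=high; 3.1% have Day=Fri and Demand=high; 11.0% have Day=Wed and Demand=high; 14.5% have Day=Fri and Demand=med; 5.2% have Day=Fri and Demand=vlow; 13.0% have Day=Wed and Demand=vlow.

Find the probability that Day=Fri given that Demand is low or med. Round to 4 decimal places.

0.4667

P(Demand=low) = 0.130 + 0.062 + 0.065 = 0.257.
P(Demand=med) = 0.029 + 0.019 + 0.145 = 0.193.
P(Demand ∈ {low, med}) = 0.257 + 0.193 = 0.450; P(Day=Fri, Demand ∈ {low, med}) = 0.065 + 0.145 = 0.210.
P(Day=Fri | Demand ∈ {low, med}) = 0.210/0.450 = 0.4667.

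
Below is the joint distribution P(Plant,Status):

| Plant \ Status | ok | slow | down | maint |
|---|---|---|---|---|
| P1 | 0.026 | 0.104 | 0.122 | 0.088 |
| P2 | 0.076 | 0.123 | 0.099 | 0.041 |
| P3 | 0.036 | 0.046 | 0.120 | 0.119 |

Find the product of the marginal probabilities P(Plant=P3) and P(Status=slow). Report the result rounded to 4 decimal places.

P(Plant=P3) = 0.036 + 0.046 + 0.120 + 0.119 = 0.321.
P(Status=slow) = 0.104 + 0.123 + 0.046 = 0.273.
Product: 0.321 × 0.273 = 0.0876.

0.0876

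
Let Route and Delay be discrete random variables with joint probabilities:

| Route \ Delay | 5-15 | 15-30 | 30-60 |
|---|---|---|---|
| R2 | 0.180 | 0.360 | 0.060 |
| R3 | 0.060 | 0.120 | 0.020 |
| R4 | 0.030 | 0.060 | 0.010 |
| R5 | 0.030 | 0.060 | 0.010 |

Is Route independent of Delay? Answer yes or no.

yes

Every cell satisfies P(Route,Delay) = P(Route)·P(Delay). For instance P(Route=R5) = 0.100, P(Delay=30-60) = 0.100, and 0.100×0.100 = 0.010 matches the joint entry. So Route and Delay are independent.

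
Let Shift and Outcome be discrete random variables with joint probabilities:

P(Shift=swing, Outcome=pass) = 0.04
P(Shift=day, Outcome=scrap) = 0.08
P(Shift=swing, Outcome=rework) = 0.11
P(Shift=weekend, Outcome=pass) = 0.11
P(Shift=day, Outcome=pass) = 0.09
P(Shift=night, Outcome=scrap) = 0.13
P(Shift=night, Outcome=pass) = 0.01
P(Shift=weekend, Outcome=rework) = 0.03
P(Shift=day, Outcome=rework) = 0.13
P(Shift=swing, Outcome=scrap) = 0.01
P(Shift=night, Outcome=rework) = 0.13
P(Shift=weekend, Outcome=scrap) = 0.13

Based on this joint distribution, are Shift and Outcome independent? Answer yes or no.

no

P(Shift=weekend) = 0.27 and P(Outcome=rework) = 0.40, so their product is 0.1080, but P(Shift=weekend, Outcome=rework) = 0.03. Since these differ, Shift and Outcome are not independent.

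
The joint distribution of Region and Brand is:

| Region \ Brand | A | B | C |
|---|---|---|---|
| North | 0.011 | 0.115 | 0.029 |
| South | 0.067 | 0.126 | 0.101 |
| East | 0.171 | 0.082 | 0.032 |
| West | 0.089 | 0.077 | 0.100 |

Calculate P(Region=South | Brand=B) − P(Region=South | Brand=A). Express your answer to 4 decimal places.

0.1168

P(Brand=B) = 0.115 + 0.126 + 0.082 + 0.077 = 0.400; P(Region=South | Brand=B) = 0.126/0.400 = 0.31500.
P(Brand=A) = 0.011 + 0.067 + 0.171 + 0.089 = 0.338; P(Region=South | Brand=A) = 0.067/0.338 = 0.19822.
Difference = 0.1168.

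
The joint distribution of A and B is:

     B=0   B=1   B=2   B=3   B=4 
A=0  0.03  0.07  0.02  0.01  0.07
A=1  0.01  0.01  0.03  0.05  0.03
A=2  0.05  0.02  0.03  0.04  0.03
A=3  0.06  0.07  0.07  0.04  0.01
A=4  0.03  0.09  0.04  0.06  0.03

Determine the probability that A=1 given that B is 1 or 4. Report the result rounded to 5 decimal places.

P(B=1) = 0.07 + 0.01 + 0.02 + 0.07 + 0.09 = 0.26.
P(B=4) = 0.07 + 0.03 + 0.03 + 0.01 + 0.03 = 0.17.
P(B ∈ {1, 4}) = 0.26 + 0.17 = 0.43; P(A=1, B ∈ {1, 4}) = 0.01 + 0.03 = 0.04.
P(A=1 | B ∈ {1, 4}) = 0.04/0.43 = 0.09302.

0.09302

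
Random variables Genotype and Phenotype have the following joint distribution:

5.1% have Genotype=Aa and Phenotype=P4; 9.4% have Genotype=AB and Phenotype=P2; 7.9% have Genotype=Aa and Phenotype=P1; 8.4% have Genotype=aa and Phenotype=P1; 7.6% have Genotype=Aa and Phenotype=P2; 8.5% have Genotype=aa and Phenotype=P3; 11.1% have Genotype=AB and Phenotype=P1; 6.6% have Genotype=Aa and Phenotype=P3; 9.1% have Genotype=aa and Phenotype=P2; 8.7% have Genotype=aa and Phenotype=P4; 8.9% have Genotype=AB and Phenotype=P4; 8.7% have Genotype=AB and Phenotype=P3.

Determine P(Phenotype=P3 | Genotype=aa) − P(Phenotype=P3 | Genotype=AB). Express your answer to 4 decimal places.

0.0166

P(Genotype=aa) = 0.084 + 0.091 + 0.085 + 0.087 = 0.347; P(Phenotype=P3 | Genotype=aa) = 0.085/0.347 = 0.24496.
P(Genotype=AB) = 0.111 + 0.094 + 0.087 + 0.089 = 0.381; P(Phenotype=P3 | Genotype=AB) = 0.087/0.381 = 0.22835.
Difference = 0.0166.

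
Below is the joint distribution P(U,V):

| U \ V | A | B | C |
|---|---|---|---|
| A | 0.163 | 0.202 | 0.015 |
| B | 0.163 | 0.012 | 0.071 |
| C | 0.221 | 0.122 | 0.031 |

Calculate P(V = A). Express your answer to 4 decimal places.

P(V=A) = 0.163 + 0.163 + 0.221 = 0.547.

0.5470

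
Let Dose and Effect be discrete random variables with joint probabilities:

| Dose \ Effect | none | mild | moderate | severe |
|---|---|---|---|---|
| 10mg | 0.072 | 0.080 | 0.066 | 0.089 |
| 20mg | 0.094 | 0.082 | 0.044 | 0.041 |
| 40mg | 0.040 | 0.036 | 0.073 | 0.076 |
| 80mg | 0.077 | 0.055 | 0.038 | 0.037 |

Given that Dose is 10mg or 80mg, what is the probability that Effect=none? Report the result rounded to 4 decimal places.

P(Dose=10mg) = 0.072 + 0.080 + 0.066 + 0.089 = 0.307.
P(Dose=80mg) = 0.077 + 0.055 + 0.038 + 0.037 = 0.207.
P(Dose ∈ {10mg, 80mg}) = 0.307 + 0.207 = 0.514; P(Effect=none, Dose ∈ {10mg, 80mg}) = 0.072 + 0.077 = 0.149.
P(Effect=none | Dose ∈ {10mg, 80mg}) = 0.149/0.514 = 0.2899.

0.2899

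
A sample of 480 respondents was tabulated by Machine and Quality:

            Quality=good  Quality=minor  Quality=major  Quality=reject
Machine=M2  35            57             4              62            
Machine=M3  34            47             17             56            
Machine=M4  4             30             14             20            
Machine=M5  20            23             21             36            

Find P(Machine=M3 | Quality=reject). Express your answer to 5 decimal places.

Total with Quality=reject: 62 + 56 + 20 + 36 = 174.
P(Machine=M3 | Quality=reject) = 56/174 = 0.32184.

0.32184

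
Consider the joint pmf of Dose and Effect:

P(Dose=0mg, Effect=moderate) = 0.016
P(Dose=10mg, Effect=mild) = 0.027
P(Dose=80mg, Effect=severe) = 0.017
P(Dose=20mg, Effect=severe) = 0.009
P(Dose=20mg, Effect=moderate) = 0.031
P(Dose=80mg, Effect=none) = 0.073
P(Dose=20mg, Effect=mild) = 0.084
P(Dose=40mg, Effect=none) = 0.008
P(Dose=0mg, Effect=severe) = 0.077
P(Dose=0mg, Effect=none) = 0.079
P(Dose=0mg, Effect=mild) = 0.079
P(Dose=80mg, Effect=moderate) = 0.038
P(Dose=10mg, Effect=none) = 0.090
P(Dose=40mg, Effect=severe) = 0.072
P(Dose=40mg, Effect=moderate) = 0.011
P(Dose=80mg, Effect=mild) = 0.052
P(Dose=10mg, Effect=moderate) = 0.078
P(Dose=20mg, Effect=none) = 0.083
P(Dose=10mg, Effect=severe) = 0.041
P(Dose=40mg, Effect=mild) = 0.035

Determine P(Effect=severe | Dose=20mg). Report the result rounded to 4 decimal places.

P(Dose=20mg) = 0.083 + 0.084 + 0.031 + 0.009 = 0.207.
P(Effect=severe | Dose=20mg) = 0.009/0.207 = 0.0435.

0.0435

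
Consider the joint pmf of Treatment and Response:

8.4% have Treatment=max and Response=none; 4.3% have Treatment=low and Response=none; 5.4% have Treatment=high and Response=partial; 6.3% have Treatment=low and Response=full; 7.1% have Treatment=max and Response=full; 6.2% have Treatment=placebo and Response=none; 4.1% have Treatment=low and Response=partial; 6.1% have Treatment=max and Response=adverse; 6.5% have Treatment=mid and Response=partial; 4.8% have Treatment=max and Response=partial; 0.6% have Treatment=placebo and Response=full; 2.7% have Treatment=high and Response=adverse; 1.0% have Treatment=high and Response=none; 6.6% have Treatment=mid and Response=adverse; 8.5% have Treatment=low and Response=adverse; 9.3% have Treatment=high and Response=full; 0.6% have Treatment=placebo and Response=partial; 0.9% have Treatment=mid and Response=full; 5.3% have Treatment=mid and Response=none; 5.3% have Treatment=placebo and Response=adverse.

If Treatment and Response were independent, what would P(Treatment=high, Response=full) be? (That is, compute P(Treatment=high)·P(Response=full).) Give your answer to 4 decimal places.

0.0445

P(Treatment=high) = 0.010 + 0.054 + 0.093 + 0.027 = 0.184.
P(Response=full) = 0.006 + 0.063 + 0.009 + 0.093 + 0.071 = 0.242.
Product: 0.184 × 0.242 = 0.0445.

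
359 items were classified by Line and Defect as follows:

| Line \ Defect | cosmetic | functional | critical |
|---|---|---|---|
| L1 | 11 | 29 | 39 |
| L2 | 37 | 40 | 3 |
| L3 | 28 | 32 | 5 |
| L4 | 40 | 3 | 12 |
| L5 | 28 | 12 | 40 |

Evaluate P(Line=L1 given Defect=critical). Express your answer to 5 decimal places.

0.39394

Total with Defect=critical: 39 + 3 + 5 + 12 + 40 = 99.
P(Line=L1 | Defect=critical) = 39/99 = 0.39394.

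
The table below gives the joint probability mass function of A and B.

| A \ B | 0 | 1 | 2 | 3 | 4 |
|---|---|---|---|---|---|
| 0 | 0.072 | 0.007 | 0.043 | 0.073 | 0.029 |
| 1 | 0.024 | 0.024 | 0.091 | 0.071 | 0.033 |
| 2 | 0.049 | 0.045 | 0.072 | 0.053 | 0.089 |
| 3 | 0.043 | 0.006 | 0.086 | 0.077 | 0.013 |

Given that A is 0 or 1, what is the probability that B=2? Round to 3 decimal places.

P(A=0) = 0.072 + 0.007 + 0.043 + 0.073 + 0.029 = 0.224.
P(A=1) = 0.024 + 0.024 + 0.091 + 0.071 + 0.033 = 0.243.
P(A ∈ {0, 1}) = 0.224 + 0.243 = 0.467; P(B=2, A ∈ {0, 1}) = 0.043 + 0.091 = 0.134.
P(B=2 | A ∈ {0, 1}) = 0.134/0.467 = 0.287.

0.287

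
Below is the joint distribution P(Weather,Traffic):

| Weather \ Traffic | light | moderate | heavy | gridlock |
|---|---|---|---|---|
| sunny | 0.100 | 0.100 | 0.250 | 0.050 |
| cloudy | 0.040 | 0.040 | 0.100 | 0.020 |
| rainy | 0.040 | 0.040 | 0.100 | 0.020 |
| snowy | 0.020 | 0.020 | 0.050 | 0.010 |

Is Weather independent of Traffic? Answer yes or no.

Every cell satisfies P(Weather,Traffic) = P(Weather)·P(Traffic). For instance P(Weather=snowy) = 0.100, P(Traffic=moderate) = 0.200, and 0.100×0.200 = 0.020 matches the joint entry. So Weather and Traffic are independent.

yes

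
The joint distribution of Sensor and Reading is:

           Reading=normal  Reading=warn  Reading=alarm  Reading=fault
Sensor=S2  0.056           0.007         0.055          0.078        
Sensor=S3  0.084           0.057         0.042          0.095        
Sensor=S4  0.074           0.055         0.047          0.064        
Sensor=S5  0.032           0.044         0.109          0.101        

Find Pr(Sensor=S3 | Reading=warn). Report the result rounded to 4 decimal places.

P(Reading=warn) = 0.007 + 0.057 + 0.055 + 0.044 = 0.163.
P(Sensor=S3 | Reading=warn) = 0.057/0.163 = 0.3497.

0.3497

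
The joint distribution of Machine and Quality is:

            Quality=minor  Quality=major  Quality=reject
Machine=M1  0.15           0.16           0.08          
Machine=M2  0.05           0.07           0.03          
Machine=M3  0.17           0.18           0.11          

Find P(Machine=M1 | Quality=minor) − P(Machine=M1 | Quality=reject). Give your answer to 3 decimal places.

P(Quality=minor) = 0.15 + 0.05 + 0.17 = 0.37; P(Machine=M1 | Quality=minor) = 0.15/0.37 = 0.4054.
P(Quality=reject) = 0.08 + 0.03 + 0.11 = 0.22; P(Machine=M1 | Quality=reject) = 0.08/0.22 = 0.3636.
Difference = 0.042.

0.042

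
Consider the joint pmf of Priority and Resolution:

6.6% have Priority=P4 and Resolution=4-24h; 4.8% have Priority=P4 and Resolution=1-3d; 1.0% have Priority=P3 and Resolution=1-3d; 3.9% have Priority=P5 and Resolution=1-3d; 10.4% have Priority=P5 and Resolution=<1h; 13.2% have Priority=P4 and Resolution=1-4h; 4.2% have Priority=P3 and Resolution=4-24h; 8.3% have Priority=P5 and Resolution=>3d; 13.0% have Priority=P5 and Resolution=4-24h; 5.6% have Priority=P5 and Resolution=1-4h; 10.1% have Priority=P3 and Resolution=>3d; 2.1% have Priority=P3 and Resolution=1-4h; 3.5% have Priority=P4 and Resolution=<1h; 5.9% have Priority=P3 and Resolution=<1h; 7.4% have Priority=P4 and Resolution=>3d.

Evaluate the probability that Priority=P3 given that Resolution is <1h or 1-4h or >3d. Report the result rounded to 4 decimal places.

P(Resolution=<1h) = 0.059 + 0.035 + 0.104 = 0.198.
P(Resolution=1-4h) = 0.021 + 0.132 + 0.056 = 0.209.
P(Resolution=>3d) = 0.101 + 0.074 + 0.083 = 0.258.
P(Resolution ∈ {<1h, 1-4h, >3d}) = 0.198 + 0.209 + 0.258 = 0.665; P(Priority=P3, Resolution ∈ {<1h, 1-4h, >3d}) = 0.059 + 0.021 + 0.101 = 0.181.
P(Priority=P3 | Resolution ∈ {<1h, 1-4h, >3d}) = 0.181/0.665 = 0.2722.

0.2722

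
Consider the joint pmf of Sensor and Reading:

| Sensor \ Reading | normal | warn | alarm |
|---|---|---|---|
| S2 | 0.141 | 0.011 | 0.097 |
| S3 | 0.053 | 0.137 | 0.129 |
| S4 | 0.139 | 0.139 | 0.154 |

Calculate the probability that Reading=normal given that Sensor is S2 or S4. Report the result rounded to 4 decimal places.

0.4112

P(Sensor=S2) = 0.141 + 0.011 + 0.097 = 0.249.
P(Sensor=S4) = 0.139 + 0.139 + 0.154 = 0.432.
P(Sensor ∈ {S2, S4}) = 0.249 + 0.432 = 0.681; P(Reading=normal, Sensor ∈ {S2, S4}) = 0.141 + 0.139 = 0.280.
P(Reading=normal | Sensor ∈ {S2, S4}) = 0.280/0.681 = 0.4112.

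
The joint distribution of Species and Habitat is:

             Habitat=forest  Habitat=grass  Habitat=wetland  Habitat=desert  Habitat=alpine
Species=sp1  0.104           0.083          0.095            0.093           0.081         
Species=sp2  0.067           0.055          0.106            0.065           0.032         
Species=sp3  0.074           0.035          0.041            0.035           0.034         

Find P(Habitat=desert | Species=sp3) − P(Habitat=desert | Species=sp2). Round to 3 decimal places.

-0.040

P(Species=sp3) = 0.074 + 0.035 + 0.041 + 0.035 + 0.034 = 0.219; P(Habitat=desert | Species=sp3) = 0.035/0.219 = 0.1598.
P(Species=sp2) = 0.067 + 0.055 + 0.106 + 0.065 + 0.032 = 0.325; P(Habitat=desert | Species=sp2) = 0.065/0.325 = 0.2000.
Difference = -0.040.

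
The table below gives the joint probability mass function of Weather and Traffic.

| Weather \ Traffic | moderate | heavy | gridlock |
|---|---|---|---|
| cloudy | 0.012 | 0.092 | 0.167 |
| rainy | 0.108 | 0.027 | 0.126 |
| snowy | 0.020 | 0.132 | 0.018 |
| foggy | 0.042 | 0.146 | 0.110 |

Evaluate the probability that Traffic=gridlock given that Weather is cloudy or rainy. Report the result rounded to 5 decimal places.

P(Weather=cloudy) = 0.012 + 0.092 + 0.167 = 0.271.
P(Weather=rainy) = 0.108 + 0.027 + 0.126 = 0.261.
P(Weather ∈ {cloudy, rainy}) = 0.271 + 0.261 = 0.532; P(Traffic=gridlock, Weather ∈ {cloudy, rainy}) = 0.167 + 0.126 = 0.293.
P(Traffic=gridlock | Weather ∈ {cloudy, rainy}) = 0.293/0.532 = 0.55075.

0.55075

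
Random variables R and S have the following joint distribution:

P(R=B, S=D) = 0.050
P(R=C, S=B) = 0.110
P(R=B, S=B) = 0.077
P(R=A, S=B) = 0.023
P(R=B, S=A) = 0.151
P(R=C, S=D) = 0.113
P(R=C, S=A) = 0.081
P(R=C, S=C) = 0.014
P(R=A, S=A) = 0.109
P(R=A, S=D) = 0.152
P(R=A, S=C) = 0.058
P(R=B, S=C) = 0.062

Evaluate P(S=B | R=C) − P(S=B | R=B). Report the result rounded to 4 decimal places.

P(R=C) = 0.081 + 0.110 + 0.014 + 0.113 = 0.318; P(S=B | R=C) = 0.110/0.318 = 0.34591.
P(R=B) = 0.151 + 0.077 + 0.062 + 0.050 = 0.340; P(S=B | R=B) = 0.077/0.340 = 0.22647.
Difference = 0.1194.

0.1194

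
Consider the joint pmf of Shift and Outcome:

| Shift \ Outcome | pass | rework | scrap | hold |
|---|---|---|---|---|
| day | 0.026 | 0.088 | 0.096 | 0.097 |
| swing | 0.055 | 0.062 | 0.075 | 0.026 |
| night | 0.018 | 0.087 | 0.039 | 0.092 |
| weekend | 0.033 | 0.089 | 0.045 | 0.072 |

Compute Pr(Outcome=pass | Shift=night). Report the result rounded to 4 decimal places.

P(Shift=night) = 0.018 + 0.087 + 0.039 + 0.092 = 0.236.
P(Outcome=pass | Shift=night) = 0.018/0.236 = 0.0763.

0.0763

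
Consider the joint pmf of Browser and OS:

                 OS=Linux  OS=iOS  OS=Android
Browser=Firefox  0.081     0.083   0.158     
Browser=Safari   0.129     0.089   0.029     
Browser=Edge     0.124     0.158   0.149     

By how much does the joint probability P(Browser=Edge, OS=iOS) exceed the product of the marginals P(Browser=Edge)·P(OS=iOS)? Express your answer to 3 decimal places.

0.016

P(Browser=Edge) = 0.124 + 0.158 + 0.149 = 0.431.
P(OS=iOS) = 0.083 + 0.089 + 0.158 = 0.330.
P(Browser=Edge, OS=iOS) − P(Browser=Edge)P(OS=iOS) = 0.158 − 0.431×0.330 = 0.016.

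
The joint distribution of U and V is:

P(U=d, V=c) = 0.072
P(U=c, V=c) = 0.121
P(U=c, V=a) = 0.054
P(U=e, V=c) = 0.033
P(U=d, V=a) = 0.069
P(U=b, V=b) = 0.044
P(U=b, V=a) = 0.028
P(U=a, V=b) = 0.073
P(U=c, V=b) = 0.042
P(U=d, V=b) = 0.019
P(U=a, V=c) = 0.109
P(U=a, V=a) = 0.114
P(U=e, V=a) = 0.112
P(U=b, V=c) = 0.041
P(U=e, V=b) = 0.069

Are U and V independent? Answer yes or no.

P(U=e) = 0.214 and P(V=c) = 0.376, so their product is 0.08046, but P(U=e, V=c) = 0.033. Since these differ, U and V are not independent.

no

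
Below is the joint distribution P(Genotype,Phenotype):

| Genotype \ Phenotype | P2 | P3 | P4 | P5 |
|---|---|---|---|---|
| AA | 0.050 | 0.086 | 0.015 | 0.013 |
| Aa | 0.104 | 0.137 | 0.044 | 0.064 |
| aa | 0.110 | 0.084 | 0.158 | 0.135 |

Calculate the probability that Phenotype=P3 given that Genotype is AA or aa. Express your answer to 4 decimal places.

P(Genotype=AA) = 0.050 + 0.086 + 0.015 + 0.013 = 0.164.
P(Genotype=aa) = 0.110 + 0.084 + 0.158 + 0.135 = 0.487.
P(Genotype ∈ {AA, aa}) = 0.164 + 0.487 = 0.651; P(Phenotype=P3, Genotype ∈ {AA, aa}) = 0.086 + 0.084 = 0.170.
P(Phenotype=P3 | Genotype ∈ {AA, aa}) = 0.170/0.651 = 0.2611.

0.2611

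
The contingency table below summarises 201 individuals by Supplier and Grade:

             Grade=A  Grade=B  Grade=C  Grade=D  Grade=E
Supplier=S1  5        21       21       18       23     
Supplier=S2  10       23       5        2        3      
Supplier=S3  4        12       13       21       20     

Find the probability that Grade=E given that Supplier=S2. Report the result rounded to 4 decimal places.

Total with Supplier=S2: 10 + 23 + 5 + 2 + 3 = 43.
P(Grade=E | Supplier=S2) = 3/43 = 0.0698.

0.0698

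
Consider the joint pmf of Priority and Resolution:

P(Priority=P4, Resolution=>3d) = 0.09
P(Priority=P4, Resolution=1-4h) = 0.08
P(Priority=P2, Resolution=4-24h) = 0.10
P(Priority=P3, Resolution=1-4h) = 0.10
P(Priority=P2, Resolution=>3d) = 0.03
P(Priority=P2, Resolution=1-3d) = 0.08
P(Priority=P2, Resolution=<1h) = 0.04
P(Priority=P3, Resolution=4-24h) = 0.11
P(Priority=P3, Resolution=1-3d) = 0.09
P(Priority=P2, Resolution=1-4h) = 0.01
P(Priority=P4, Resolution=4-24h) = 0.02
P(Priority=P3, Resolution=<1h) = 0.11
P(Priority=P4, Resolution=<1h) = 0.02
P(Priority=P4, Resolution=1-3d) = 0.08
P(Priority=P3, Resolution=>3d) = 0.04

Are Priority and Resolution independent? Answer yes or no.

no

P(Priority=P4) = 0.29 and P(Resolution=4-24h) = 0.23, so their product is 0.0667, but P(Priority=P4, Resolution=4-24h) = 0.02. Since these differ, Priority and Resolution are not independent.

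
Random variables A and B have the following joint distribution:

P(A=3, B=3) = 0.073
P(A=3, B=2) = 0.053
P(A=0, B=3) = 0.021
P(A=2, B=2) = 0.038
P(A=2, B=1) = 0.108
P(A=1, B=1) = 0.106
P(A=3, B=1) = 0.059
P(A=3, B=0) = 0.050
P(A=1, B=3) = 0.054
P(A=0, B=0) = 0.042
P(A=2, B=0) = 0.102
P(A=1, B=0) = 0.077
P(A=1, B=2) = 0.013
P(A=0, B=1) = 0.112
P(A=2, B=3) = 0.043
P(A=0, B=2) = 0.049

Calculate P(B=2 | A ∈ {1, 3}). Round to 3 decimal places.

P(A=1) = 0.077 + 0.106 + 0.013 + 0.054 = 0.250.
P(A=3) = 0.050 + 0.059 + 0.053 + 0.073 = 0.235.
P(A ∈ {1, 3}) = 0.250 + 0.235 = 0.485; P(B=2, A ∈ {1, 3}) = 0.013 + 0.053 = 0.066.
P(B=2 | A ∈ {1, 3}) = 0.066/0.485 = 0.136.

0.136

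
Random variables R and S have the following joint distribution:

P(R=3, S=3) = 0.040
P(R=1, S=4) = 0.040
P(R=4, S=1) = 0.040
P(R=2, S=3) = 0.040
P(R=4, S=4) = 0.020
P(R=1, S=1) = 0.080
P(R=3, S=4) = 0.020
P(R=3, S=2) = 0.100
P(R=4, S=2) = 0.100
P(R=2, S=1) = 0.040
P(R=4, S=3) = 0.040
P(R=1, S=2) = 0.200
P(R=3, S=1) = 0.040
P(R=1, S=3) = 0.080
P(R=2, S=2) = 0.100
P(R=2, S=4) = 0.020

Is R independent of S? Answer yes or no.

yes

Every cell satisfies P(R,S) = P(R)·P(S). For instance P(R=1) = 0.400, P(S=3) = 0.200, and 0.400×0.200 = 0.080 matches the joint entry. So R and S are independent.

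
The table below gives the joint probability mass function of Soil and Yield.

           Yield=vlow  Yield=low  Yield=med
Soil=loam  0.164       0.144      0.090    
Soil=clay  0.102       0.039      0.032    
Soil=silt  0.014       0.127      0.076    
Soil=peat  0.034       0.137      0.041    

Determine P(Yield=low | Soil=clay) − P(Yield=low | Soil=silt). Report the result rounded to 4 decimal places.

P(Soil=clay) = 0.102 + 0.039 + 0.032 = 0.173; P(Yield=low | Soil=clay) = 0.039/0.173 = 0.22543.
P(Soil=silt) = 0.014 + 0.127 + 0.076 = 0.217; P(Yield=low | Soil=silt) = 0.127/0.217 = 0.58525.
Difference = -0.3598.

-0.3598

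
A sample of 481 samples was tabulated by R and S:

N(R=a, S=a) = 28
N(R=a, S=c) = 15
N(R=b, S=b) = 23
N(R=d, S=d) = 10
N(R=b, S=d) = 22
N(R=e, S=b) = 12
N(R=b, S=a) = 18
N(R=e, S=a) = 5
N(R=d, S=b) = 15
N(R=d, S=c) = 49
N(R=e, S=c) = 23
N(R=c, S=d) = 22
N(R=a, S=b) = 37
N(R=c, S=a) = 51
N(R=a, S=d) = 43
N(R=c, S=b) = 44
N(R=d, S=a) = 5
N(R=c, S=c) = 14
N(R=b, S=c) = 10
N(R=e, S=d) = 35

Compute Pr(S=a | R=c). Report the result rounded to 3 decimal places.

0.389

Total with R=c: 51 + 44 + 14 + 22 = 131.
P(S=a | R=c) = 51/131 = 0.389.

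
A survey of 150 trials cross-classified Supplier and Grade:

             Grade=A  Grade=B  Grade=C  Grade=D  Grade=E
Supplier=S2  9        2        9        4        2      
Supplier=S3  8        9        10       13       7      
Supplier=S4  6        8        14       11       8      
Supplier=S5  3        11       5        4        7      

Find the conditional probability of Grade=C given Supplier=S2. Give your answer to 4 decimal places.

Total with Supplier=S2: 9 + 2 + 9 + 4 + 2 = 26.
P(Grade=C | Supplier=S2) = 9/26 = 0.3462.

0.3462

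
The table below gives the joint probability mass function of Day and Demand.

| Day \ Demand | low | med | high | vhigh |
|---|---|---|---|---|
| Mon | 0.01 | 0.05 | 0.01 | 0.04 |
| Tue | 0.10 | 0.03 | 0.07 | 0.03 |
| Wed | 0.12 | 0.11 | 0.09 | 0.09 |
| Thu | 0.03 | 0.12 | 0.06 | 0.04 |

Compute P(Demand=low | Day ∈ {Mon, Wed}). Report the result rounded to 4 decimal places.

P(Day=Mon) = 0.01 + 0.05 + 0.01 + 0.04 = 0.11.
P(Day=Wed) = 0.12 + 0.11 + 0.09 + 0.09 = 0.41.
P(Day ∈ {Mon, Wed}) = 0.11 + 0.41 = 0.52; P(Demand=low, Day ∈ {Mon, Wed}) = 0.01 + 0.12 = 0.13.
P(Demand=low | Day ∈ {Mon, Wed}) = 0.13/0.52 = 0.2500.

0.2500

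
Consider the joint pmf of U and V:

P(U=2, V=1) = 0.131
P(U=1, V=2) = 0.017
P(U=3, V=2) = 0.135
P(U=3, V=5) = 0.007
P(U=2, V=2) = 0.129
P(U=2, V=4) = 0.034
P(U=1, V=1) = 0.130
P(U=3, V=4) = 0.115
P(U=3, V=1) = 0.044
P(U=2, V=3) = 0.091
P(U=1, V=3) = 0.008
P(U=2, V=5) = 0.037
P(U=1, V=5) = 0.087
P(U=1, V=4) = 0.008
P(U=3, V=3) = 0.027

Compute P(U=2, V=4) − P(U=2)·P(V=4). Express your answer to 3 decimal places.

-0.032

P(U=2) = 0.131 + 0.129 + 0.091 + 0.034 + 0.037 = 0.422.
P(V=4) = 0.008 + 0.034 + 0.115 = 0.157.
P(U=2, V=4) − P(U=2)P(V=4) = 0.034 − 0.422×0.157 = -0.032.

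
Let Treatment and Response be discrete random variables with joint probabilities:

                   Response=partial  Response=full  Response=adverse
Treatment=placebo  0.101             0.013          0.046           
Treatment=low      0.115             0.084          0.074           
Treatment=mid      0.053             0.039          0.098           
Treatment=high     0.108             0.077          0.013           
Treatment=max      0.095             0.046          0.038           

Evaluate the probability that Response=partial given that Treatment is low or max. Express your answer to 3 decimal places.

0.465

P(Treatment=low) = 0.115 + 0.084 + 0.074 = 0.273.
P(Treatment=max) = 0.095 + 0.046 + 0.038 = 0.179.
P(Treatment ∈ {low, max}) = 0.273 + 0.179 = 0.452; P(Response=partial, Treatment ∈ {low, max}) = 0.115 + 0.095 = 0.210.
P(Response=partial | Treatment ∈ {low, max}) = 0.210/0.452 = 0.465.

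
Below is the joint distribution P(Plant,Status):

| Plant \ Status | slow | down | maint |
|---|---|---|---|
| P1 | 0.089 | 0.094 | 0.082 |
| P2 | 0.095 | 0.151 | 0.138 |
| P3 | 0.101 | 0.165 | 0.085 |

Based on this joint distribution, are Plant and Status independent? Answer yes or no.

no

P(Plant=P3) = 0.351 and P(Status=maint) = 0.305, so their product is 0.10706, but P(Plant=P3, Status=maint) = 0.085. Since these differ, Plant and Status are not independent.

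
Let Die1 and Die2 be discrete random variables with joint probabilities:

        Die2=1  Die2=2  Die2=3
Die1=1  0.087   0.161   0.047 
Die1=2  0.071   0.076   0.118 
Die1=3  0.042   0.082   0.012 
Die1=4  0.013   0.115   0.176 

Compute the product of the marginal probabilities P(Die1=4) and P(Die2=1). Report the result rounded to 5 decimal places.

P(Die1=4) = 0.013 + 0.115 + 0.176 = 0.304.
P(Die2=1) = 0.087 + 0.071 + 0.042 + 0.013 = 0.213.
Product: 0.304 × 0.213 = 0.06475.

0.06475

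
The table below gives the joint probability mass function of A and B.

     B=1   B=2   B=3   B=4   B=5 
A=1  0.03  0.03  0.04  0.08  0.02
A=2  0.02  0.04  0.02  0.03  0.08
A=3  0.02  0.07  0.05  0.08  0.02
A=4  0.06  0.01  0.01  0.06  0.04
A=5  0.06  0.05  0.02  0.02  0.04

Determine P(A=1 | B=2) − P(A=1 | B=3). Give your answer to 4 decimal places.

P(B=2) = 0.03 + 0.04 + 0.07 + 0.01 + 0.05 = 0.20; P(A=1 | B=2) = 0.03/0.20 = 0.15000.
P(B=3) = 0.04 + 0.02 + 0.05 + 0.01 + 0.02 = 0.14; P(A=1 | B=3) = 0.04/0.14 = 0.28571.
Difference = -0.1357.

-0.1357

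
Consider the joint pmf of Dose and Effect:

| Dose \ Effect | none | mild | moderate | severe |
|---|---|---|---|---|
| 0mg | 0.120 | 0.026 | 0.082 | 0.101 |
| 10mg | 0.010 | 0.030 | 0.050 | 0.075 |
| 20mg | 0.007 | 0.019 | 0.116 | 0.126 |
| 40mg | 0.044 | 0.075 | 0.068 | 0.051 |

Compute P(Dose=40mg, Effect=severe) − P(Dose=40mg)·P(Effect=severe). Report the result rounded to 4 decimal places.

P(Dose=40mg) = 0.044 + 0.075 + 0.068 + 0.051 = 0.238.
P(Effect=severe) = 0.101 + 0.075 + 0.126 + 0.051 = 0.353.
P(Dose=40mg, Effect=severe) − P(Dose=40mg)P(Effect=severe) = 0.051 − 0.238×0.353 = -0.0330.

-0.0330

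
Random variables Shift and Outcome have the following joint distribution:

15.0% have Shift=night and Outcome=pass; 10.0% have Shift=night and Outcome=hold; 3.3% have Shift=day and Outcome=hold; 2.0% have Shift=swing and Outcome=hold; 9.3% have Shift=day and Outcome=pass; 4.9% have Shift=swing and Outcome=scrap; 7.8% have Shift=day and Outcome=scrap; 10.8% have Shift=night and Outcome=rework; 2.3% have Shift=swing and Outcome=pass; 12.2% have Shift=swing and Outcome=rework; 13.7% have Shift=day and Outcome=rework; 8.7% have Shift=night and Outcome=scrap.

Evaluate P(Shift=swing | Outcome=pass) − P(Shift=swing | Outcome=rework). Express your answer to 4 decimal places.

P(Outcome=pass) = 0.093 + 0.023 + 0.150 = 0.266; P(Shift=swing | Outcome=pass) = 0.023/0.266 = 0.08647.
P(Outcome=rework) = 0.137 + 0.122 + 0.108 = 0.367; P(Shift=swing | Outcome=rework) = 0.122/0.367 = 0.33243.
Difference = -0.2460.

-0.2460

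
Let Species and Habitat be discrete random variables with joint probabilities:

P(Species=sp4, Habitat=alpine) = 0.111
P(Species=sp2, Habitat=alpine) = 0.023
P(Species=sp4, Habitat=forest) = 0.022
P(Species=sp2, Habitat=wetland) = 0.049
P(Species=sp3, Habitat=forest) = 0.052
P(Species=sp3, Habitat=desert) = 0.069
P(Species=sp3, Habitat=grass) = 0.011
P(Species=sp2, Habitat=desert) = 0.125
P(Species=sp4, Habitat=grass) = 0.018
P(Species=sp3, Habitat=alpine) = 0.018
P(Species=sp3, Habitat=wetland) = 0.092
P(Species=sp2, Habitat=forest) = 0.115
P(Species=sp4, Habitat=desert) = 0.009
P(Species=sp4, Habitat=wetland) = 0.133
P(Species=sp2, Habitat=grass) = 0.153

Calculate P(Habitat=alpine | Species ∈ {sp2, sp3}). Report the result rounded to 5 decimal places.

P(Species=sp2) = 0.115 + 0.153 + 0.049 + 0.125 + 0.023 = 0.465.
P(Species=sp3) = 0.052 + 0.011 + 0.092 + 0.069 + 0.018 = 0.242.
P(Species ∈ {sp2, sp3}) = 0.465 + 0.242 = 0.707; P(Habitat=alpine, Species ∈ {sp2, sp3}) = 0.023 + 0.018 = 0.041.
P(Habitat=alpine | Species ∈ {sp2, sp3}) = 0.041/0.707 = 0.05799.

0.05799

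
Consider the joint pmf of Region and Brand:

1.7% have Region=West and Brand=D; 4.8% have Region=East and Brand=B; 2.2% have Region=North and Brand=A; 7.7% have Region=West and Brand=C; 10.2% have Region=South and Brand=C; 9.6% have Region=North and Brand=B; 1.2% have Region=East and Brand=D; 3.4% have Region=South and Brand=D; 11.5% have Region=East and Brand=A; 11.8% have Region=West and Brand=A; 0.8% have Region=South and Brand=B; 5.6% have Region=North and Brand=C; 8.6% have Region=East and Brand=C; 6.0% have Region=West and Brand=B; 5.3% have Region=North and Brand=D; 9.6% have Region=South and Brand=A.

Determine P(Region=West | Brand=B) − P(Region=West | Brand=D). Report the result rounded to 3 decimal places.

P(Brand=B) = 0.096 + 0.008 + 0.048 + 0.060 = 0.212; P(Region=West | Brand=B) = 0.060/0.212 = 0.2830.
P(Brand=D) = 0.053 + 0.034 + 0.012 + 0.017 = 0.116; P(Region=West | Brand=D) = 0.017/0.116 = 0.1466.
Difference = 0.136.

0.136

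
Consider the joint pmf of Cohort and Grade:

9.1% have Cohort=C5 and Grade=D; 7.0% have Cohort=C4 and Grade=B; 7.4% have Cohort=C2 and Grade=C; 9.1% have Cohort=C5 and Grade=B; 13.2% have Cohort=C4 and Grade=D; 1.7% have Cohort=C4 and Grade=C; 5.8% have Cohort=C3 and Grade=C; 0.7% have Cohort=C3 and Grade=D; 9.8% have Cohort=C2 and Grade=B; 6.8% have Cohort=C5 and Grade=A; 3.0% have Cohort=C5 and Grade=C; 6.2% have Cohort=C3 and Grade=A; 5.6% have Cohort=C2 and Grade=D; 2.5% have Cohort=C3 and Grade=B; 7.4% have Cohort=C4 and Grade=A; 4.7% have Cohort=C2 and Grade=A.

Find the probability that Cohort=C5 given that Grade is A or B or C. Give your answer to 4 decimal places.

P(Grade=A) = 0.047 + 0.062 + 0.074 + 0.068 = 0.251.
P(Grade=B) = 0.098 + 0.025 + 0.070 + 0.091 = 0.284.
P(Grade=C) = 0.074 + 0.058 + 0.017 + 0.030 = 0.179.
P(Grade ∈ {A, B, C}) = 0.251 + 0.284 + 0.179 = 0.714; P(Cohort=C5, Grade ∈ {A, B, C}) = 0.068 + 0.091 + 0.030 = 0.189.
P(Cohort=C5 | Grade ∈ {A, B, C}) = 0.189/0.714 = 0.2647.

0.2647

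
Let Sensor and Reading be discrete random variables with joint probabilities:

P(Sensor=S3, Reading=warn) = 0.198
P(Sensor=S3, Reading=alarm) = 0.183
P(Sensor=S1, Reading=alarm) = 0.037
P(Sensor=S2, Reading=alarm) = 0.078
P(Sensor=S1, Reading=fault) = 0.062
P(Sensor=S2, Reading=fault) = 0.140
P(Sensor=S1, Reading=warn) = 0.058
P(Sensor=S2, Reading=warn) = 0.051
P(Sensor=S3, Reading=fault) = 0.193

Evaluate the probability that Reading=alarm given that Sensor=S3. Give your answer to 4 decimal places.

P(Sensor=S3) = 0.198 + 0.183 + 0.193 = 0.574.
P(Reading=alarm | Sensor=S3) = 0.183/0.574 = 0.3188.

0.3188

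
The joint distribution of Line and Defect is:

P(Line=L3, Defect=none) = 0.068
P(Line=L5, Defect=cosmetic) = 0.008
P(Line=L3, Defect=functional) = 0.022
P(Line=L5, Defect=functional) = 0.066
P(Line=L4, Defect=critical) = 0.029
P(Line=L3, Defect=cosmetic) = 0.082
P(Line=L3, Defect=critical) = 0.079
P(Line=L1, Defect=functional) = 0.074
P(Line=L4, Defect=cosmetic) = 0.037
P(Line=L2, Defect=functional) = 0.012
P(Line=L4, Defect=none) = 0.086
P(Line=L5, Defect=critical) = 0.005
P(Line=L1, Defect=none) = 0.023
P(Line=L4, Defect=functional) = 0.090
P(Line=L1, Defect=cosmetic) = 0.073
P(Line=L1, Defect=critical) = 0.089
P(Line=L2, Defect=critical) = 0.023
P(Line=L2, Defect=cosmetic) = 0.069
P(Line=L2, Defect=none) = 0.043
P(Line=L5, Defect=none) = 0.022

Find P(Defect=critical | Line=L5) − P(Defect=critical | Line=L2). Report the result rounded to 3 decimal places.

P(Line=L5) = 0.022 + 0.008 + 0.066 + 0.005 = 0.101; P(Defect=critical | Line=L5) = 0.005/0.101 = 0.0495.
P(Line=L2) = 0.043 + 0.069 + 0.012 + 0.023 = 0.147; P(Defect=critical | Line=L2) = 0.023/0.147 = 0.1565.
Difference = -0.107.

-0.107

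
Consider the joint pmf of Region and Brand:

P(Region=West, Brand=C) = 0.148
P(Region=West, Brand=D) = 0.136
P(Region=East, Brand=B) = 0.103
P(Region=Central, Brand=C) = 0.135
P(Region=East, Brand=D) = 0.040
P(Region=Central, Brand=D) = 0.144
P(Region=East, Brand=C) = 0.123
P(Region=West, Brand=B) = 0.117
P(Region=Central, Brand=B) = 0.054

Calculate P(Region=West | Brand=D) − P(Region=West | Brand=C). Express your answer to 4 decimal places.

P(Brand=D) = 0.040 + 0.136 + 0.144 = 0.320; P(Region=West | Brand=D) = 0.136/0.320 = 0.42500.
P(Brand=C) = 0.123 + 0.148 + 0.135 = 0.406; P(Region=West | Brand=C) = 0.148/0.406 = 0.36453.
Difference = 0.0605.

0.0605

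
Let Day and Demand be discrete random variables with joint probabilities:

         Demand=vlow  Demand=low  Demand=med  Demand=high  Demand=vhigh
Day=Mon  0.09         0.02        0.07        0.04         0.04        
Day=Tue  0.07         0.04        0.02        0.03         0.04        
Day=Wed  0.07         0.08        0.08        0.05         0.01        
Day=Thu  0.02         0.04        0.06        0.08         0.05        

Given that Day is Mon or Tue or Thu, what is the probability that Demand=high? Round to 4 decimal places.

P(Day=Mon) = 0.09 + 0.02 + 0.07 + 0.04 + 0.04 = 0.26.
P(Day=Tue) = 0.07 + 0.04 + 0.02 + 0.03 + 0.04 = 0.20.
P(Day=Thu) = 0.02 + 0.04 + 0.06 + 0.08 + 0.05 = 0.25.
P(Day ∈ {Mon, Tue, Thu}) = 0.26 + 0.20 + 0.25 = 0.71; P(Demand=high, Day ∈ {Mon, Tue, Thu}) = 0.04 + 0.03 + 0.08 = 0.15.
P(Demand=high | Day ∈ {Mon, Tue, Thu}) = 0.15/0.71 = 0.2113.

0.2113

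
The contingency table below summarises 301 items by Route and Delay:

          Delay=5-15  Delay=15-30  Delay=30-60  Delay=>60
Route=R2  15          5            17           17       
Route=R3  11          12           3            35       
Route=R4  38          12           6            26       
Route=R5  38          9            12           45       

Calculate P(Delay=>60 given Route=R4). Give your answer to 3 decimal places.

Total with Route=R4: 38 + 12 + 6 + 26 = 82.
P(Delay=>60 | Route=R4) = 26/82 = 0.317.

0.317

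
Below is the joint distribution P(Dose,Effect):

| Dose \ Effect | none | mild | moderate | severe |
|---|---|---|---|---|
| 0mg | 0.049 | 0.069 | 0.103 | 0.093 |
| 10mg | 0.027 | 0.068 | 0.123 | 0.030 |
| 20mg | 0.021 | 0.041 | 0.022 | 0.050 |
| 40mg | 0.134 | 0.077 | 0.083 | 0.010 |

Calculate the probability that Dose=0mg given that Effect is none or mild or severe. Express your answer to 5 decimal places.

P(Effect=none) = 0.049 + 0.027 + 0.021 + 0.134 = 0.231.
P(Effect=mild) = 0.069 + 0.068 + 0.041 + 0.077 = 0.255.
P(Effect=severe) = 0.093 + 0.030 + 0.050 + 0.010 = 0.183.
P(Effect ∈ {none, mild, severe}) = 0.231 + 0.255 + 0.183 = 0.669; P(Dose=0mg, Effect ∈ {none, mild, severe}) = 0.049 + 0.069 + 0.093 = 0.211.
P(Dose=0mg | Effect ∈ {none, mild, severe}) = 0.211/0.669 = 0.31540.

0.31540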